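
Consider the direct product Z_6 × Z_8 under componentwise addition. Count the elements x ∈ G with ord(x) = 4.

An element (a,b) has order lcm(ord(a), ord(b)); count pairs with lcm equal to 4.
Enumerating gives 4 such elements.

4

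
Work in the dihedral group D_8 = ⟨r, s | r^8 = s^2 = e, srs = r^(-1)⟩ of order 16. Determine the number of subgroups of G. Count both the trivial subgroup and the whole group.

19

|G| = 16, so by Lagrange every subgroup order divides 16. Divisors: 1, 2, 4, 8, 16.
Subgroups by order — order 1: 1; order 2: 9; order 4: 5; order 8: 3; order 16: 1.
Total: 1 + 9 + 5 + 3 + 1 = 19.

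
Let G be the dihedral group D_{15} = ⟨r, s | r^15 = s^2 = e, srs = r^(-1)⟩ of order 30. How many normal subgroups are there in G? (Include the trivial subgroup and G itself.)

5

G has 28 subgroups. Checking conjugation-invariance by order — order 1: 1/1 normal; order 2: 0/15 normal; order 3: 1/1 normal; order 5: 1/1 normal; order 6: 0/5 normal; order 10: 0/3 normal; order 15: 1/1 normal; order 30: 1/1 normal.
Total normal subgroups: 5.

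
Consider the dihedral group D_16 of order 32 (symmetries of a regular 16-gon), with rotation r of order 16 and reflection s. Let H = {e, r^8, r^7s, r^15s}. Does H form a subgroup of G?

Yes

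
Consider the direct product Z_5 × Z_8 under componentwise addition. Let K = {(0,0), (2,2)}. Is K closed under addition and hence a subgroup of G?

(2,2) ∈ K but its inverse (3,6) ∉ K, so K is not a subgroup.

No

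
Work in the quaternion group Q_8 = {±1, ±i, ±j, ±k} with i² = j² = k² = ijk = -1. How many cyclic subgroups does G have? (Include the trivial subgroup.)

5

Each element a generates a cyclic subgroup ⟨a⟩; distinct elements may generate the same one (a cyclic group of order d has φ(d) generators).
Cyclic subgroups by order — order 1: 1; order 2: 1; order 4: 3.
Total: 5.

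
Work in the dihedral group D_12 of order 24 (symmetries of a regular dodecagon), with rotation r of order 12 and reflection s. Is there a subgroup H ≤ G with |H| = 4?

Yes

4 | 24. A subgroup of order 4 is {e, r^6, r^4s, r^10s}.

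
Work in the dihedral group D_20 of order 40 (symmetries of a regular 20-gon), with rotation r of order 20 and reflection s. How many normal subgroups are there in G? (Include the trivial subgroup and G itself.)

G has 48 subgroups. Checking conjugation-invariance by order — order 1: 1/1 normal; order 2: 1/21 normal; order 4: 1/11 normal; order 5: 1/1 normal; order 8: 0/5 normal; order 10: 1/5 normal; order 20: 3/3 normal; order 40: 1/1 normal.
Total normal subgroups: 9.

9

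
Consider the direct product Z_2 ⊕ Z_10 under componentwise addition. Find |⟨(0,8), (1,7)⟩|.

10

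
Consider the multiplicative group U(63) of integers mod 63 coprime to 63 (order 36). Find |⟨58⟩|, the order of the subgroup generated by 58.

Compute successive powers of 58 mod 63: 58, 25, 1; 58^3 ≡ 1 (mod 63).
So |⟨58⟩| = 3.

3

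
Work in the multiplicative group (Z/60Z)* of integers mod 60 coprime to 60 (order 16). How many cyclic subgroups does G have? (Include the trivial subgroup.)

Group the elements of G by the cyclic subgroup they generate; each cyclic subgroup of order d accounts for φ(d) elements.
Cyclic subgroups by order — order 1: 1; order 2: 7; order 4: 4.
Total: 12.

12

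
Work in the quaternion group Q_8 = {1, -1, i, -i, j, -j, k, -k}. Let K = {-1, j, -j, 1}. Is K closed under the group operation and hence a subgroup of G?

Yes

|K| = 4 divides |G| = 8, consistent with Lagrange.
K contains the identity, every element's inverse is in K, and K is closed under ·: it is a subgroup.
In fact K = ⟨j⟩.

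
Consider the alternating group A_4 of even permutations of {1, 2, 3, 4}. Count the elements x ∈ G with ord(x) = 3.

8

The elements of order 3 are: (2 3 4), (2 4 3), (1 2 3), (1 2 4), (1 3 2), (1 3 4), (1 4 2), (1 4 3).
That's 8.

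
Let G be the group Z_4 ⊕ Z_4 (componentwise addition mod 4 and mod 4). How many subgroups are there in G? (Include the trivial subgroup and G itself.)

15

|G| = 16, so by Lagrange every subgroup order divides 16. Divisors: 1, 2, 4, 8, 16.
Subgroups by order — order 1: 1; order 2: 3; order 4: 7; order 8: 3; order 16: 1.
Total: 1 + 3 + 7 + 3 + 1 = 15.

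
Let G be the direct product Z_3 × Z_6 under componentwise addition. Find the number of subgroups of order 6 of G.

4

|G| = 18 and 6 | 18, so subgroups of order 6 are possible by Lagrange.
The subgroups of order 6 are: {(0,0), (0,1), (0,2), (0,3), (0,4), (0,5)}; {(0,0), (0,3), (1,0), (1,3), (2,0), (2,3)}; {(0,0), (0,3), (1,1), (1,4), (2,2), (2,5)}; {(0,0), (0,3), (1,2), (1,5), (2,1), (2,4)}.
So G has 4 subgroups of order 6.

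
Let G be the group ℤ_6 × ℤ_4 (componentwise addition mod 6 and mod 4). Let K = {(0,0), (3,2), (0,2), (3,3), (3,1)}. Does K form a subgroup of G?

|K| = 5 does not divide |G| = 24, so by Lagrange K is not a subgroup.

No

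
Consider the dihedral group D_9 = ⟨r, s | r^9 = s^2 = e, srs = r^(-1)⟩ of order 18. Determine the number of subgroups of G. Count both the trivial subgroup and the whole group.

16

|G| = 18, so by Lagrange every subgroup order divides 18. Divisors: 1, 2, 3, 6, 9, 18.
Subgroups by order — order 1: 1; order 2: 9; order 3: 1; order 6: 3; order 9: 1; order 18: 1.
Total: 1 + 9 + 1 + 3 + 1 + 1 = 16.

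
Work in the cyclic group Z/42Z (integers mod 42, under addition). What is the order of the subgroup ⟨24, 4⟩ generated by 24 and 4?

|⟨24⟩| = 7 and |⟨4⟩| = 21, so |H| is a multiple of lcm(7, 21) = 21 and divides |G| = 42.
Closing under the operation: H = {0, 2, 4, 6, 8, 10, 12, 14, 16, 18, 20, 22, 24, 26, 28, 30, 32, 34, 36, 38, 40}, so |H| = 21.

21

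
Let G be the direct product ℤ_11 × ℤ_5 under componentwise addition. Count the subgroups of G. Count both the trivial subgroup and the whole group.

|G| = 55, so by Lagrange every subgroup order divides 55. Divisors: 1, 5, 11, 55.
Subgroups by order — order 1: 1; order 5: 1; order 11: 1; order 55: 1.
Total: 1 + 1 + 1 + 1 = 4.

4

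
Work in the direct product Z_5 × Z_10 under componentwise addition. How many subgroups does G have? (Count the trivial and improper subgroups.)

|G| = 50, so by Lagrange every subgroup order divides 50. Divisors: 1, 2, 5, 10, 25, 50.
Subgroups by order — order 1: 1; order 2: 1; order 5: 6; order 10: 6; order 25: 1; order 50: 1.
Total: 1 + 1 + 6 + 6 + 1 + 1 = 16.

16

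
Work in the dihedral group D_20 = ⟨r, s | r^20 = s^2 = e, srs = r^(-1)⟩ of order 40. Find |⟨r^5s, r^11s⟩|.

|⟨r^5s⟩| = 2 and |⟨r^11s⟩| = 2, so |H| is a multiple of lcm(2, 2) = 2 and divides |G| = 40.
Closing under the operation: H = {e, r^2, r^4, r^6, r^8, r^10, r^12, r^14, r^16, r^18, rs, r^3s, r^5s, r^7s, r^9s, r^11s, r^13s, r^15s, r^17s, r^19s}, so |H| = 20.

20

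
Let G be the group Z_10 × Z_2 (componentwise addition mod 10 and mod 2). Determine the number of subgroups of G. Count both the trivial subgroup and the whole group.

|G| = 20, so by Lagrange every subgroup order divides 20. Divisors: 1, 2, 4, 5, 10, 20.
Subgroups by order — order 1: 1; order 2: 3; order 4: 1; order 5: 1; order 10: 3; order 20: 1.
Total: 1 + 3 + 1 + 1 + 3 + 1 = 10.

10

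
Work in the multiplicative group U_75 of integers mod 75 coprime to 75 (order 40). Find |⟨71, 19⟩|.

|⟨71⟩| = 10 and |⟨19⟩| = 10, so |H| is a multiple of lcm(10, 10) = 10 and divides |G| = 40.
Closing under the operation: H = {1, 4, 11, 14, 16, 19, 26, 29, 31, 34, 41, 44, 46, 49, 56, 59, 61, 64, 71, 74}, so |H| = 20.

20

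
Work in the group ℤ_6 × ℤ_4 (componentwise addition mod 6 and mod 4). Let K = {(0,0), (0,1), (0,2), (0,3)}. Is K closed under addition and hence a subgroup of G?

|K| = 4 divides |G| = 24, consistent with Lagrange.
K contains the identity, every element's inverse is in K, and K is closed under +: it is a subgroup.
In fact K = ⟨(0,1)⟩.

Yes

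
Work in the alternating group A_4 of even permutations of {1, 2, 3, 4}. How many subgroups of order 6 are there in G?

0

|G| = 12 and 6 | 12, so subgroups of order 6 are possible by Lagrange.
Checking all subgroups of G, none has order 6.
So G has 0 subgroups of order 6.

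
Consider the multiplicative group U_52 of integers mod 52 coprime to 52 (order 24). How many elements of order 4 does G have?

The elements of order 4 are: 5, 21, 31, 47.
That's 4.

4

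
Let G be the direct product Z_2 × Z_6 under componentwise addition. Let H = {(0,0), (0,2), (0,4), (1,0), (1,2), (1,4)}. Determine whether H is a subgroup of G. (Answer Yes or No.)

Yes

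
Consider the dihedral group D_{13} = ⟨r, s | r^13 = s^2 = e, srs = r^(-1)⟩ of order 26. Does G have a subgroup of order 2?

2 | 26. A subgroup of order 2 is {e, r^10s}.

Yes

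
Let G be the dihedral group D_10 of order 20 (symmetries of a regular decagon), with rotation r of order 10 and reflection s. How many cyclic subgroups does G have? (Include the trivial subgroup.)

Each element a generates a cyclic subgroup ⟨a⟩; distinct elements may generate the same one (a cyclic group of order d has φ(d) generators).
Cyclic subgroups by order — order 1: 1; order 2: 11; order 5: 1; order 10: 1.
Total: 14.

14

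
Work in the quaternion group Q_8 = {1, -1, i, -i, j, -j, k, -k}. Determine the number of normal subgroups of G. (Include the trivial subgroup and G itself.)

6

G has 6 subgroups. Checking conjugation-invariance by order — order 1: 1/1 normal; order 2: 1/1 normal; order 4: 3/3 normal; order 8: 1/1 normal.
Total normal subgroups: 6.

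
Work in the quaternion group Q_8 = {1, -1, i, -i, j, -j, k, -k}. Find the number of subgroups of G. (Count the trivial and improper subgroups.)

6

|G| = 8, so by Lagrange every subgroup order divides 8. Divisors: 1, 2, 4, 8.
Subgroups by order — order 1: 1; order 2: 1; order 4: 3; order 8: 1.
Total: 1 + 1 + 3 + 1 = 6.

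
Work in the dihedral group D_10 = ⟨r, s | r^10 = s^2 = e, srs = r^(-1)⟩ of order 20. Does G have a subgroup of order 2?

Yes

2 | 20. A subgroup of order 2 is {e, r^2s}.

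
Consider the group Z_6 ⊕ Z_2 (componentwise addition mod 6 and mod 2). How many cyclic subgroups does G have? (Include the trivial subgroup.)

8

Each element a generates a cyclic subgroup ⟨a⟩; distinct elements may generate the same one (a cyclic group of order d has φ(d) generators).
Cyclic subgroups by order — order 1: 1; order 2: 3; order 3: 1; order 6: 3.
Total: 8.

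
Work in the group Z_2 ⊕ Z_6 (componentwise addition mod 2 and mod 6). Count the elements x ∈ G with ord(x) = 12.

An element (a,b) has order lcm(ord(a), ord(b)); count pairs with lcm equal to 12.
Enumerating gives 0 such elements.

0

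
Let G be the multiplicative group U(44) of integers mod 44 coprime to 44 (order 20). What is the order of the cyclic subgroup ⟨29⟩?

Compute successive powers of 29 mod 44: 29, 5, 13, 25, 21, 37, 17, 9, …; 29^10 ≡ 1 (mod 44).
So |⟨29⟩| = 10.

10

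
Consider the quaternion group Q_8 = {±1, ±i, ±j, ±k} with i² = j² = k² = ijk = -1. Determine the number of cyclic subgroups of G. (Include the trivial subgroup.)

5

Group the elements of G by the cyclic subgroup they generate; each cyclic subgroup of order d accounts for φ(d) elements.
Cyclic subgroups by order — order 1: 1; order 2: 1; order 4: 3.
Total: 5.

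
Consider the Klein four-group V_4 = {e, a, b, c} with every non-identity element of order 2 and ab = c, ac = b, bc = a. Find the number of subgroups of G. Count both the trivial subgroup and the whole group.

|G| = 4, so by Lagrange every subgroup order divides 4. Divisors: 1, 2, 4.
Subgroups by order — order 1: 1; order 2: 3; order 4: 1.
Total: 1 + 3 + 1 = 5.

5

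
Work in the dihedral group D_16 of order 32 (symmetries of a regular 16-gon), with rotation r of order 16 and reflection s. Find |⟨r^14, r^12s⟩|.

|⟨r^14⟩| = 8 and |⟨r^12s⟩| = 2, so |H| is a multiple of lcm(8, 2) = 8 and divides |G| = 32.
Closing under the operation: H = {e, r^2, r^4, r^6, r^8, r^10, r^12, r^14, s, r^2s, r^4s, r^6s, r^8s, r^10s, r^12s, r^14s}, so |H| = 16.

16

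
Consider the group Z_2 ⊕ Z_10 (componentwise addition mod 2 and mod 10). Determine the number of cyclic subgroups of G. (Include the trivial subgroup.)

8

Each element a generates a cyclic subgroup ⟨a⟩; distinct elements may generate the same one (a cyclic group of order d has φ(d) generators).
Cyclic subgroups by order — order 1: 1; order 2: 3; order 5: 1; order 10: 3.
Total: 8.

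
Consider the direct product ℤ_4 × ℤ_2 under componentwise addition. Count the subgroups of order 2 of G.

|G| = 8 and 2 | 8, so subgroups of order 2 are possible by Lagrange.
The subgroups of order 2 are: {(0,0), (0,1)}; {(0,0), (2,0)}; {(0,0), (2,1)}.
So G has 3 subgroups of order 2.

3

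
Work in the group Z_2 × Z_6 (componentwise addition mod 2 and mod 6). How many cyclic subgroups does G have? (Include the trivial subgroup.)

Group the elements of G by the cyclic subgroup they generate; each cyclic subgroup of order d accounts for φ(d) elements.
Cyclic subgroups by order — order 1: 1; order 2: 3; order 3: 1; order 6: 3.
Total: 8.

8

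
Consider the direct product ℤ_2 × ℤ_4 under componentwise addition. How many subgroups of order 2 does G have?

3

|G| = 8 and 2 | 8, so subgroups of order 2 are possible by Lagrange.
The subgroups of order 2 are: {(0,0), (0,2)}; {(0,0), (1,0)}; {(0,0), (1,2)}.
So G has 3 subgroups of order 2.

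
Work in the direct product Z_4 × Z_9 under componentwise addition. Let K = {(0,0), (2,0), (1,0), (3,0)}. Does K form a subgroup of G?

Yes

|K| = 4 divides |G| = 36, consistent with Lagrange.
K contains the identity, every element's inverse is in K, and K is closed under +: it is a subgroup.
In fact K = ⟨(1,0)⟩.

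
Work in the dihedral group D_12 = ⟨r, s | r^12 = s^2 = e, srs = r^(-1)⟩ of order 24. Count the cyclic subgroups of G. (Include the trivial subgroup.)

Group the elements of G by the cyclic subgroup they generate; each cyclic subgroup of order d accounts for φ(d) elements.
Cyclic subgroups by order — order 1: 1; order 2: 13; order 3: 1; order 4: 1; order 6: 1; order 12: 1.
Total: 18.

18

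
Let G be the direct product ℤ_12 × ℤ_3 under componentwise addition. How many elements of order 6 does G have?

8

An element (a,b) has order lcm(ord(a), ord(b)); count pairs with lcm equal to 6.
Enumerating gives 8 such elements.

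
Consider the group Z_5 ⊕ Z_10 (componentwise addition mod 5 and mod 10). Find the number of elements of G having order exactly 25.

An element (a,b) has order lcm(ord(a), ord(b)); count pairs with lcm equal to 25.
Enumerating gives 0 such elements.

0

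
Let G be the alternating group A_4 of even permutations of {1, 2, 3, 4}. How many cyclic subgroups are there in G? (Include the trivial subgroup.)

8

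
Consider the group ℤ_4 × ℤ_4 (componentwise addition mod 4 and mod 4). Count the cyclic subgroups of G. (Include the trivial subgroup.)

A cyclic subgroup of order d is generated by each of its φ(d) elements of order d, so the cyclic subgroups of order d number (#elements of order d)/φ(d).
Cyclic subgroups by order — order 1: 1; order 2: 3; order 4: 6.
Total: 10.

10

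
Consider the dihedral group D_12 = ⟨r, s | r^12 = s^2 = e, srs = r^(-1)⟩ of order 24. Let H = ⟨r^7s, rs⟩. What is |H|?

|⟨r^7s⟩| = 2 and |⟨rs⟩| = 2, so |H| is a multiple of lcm(2, 2) = 2 and divides |G| = 24.
Closing under the operation: H = {e, r^6, rs, r^7s}, so |H| = 4.

4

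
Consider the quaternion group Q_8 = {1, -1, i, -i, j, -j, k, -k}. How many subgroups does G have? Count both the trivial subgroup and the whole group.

|G| = 8, so by Lagrange every subgroup order divides 8. Divisors: 1, 2, 4, 8.
Subgroups by order — order 1: 1; order 2: 1; order 4: 3; order 8: 1.
Total: 1 + 1 + 3 + 1 = 6.

6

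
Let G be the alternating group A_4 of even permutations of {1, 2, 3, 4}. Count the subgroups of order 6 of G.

|G| = 12 and 6 | 12, so subgroups of order 6 are possible by Lagrange.
Checking all subgroups of G, none has order 6.
So G has 0 subgroups of order 6.

0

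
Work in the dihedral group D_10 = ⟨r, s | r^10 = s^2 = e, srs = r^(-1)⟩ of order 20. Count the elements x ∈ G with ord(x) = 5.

The elements of order 5 are: r^2, r^4, r^6, r^8.
That's 4.

4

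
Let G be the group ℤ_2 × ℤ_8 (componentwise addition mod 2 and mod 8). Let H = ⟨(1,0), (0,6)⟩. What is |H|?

|⟨(1,0)⟩| = 2 and |⟨(0,6)⟩| = 4, so |H| is a multiple of lcm(2, 4) = 4 and divides |G| = 16.
Closing under the operation: H = {(0,0), (0,2), (0,4), (0,6), (1,0), (1,2), (1,4), (1,6)}, so |H| = 8.

8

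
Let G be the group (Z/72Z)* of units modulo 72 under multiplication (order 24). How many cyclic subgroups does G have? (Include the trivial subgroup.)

Each element a generates a cyclic subgroup ⟨a⟩; distinct elements may generate the same one (a cyclic group of order d has φ(d) generators).
Cyclic subgroups by order — order 1: 1; order 2: 7; order 3: 1; order 6: 7.
Total: 16.

16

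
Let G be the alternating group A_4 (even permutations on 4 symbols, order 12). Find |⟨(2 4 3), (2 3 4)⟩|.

|⟨(2 4 3)⟩| = 3 and |⟨(2 3 4)⟩| = 3, so |H| is a multiple of lcm(3, 3) = 3 and divides |G| = 12.
Closing under the operation: H = {e, (2 3 4), (2 4 3)}, so |H| = 3.

3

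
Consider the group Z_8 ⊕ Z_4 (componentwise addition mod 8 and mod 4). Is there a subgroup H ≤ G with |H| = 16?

Yes

16 | 32. A subgroup of order 16 is {(0,0), (0,1), (0,2), (0,3), (2,0), (2,1), (2,2), (2,3), (4,0), (4,1), (4,2), (4,3), (6,0), (6,1), (6,2), (6,3)}.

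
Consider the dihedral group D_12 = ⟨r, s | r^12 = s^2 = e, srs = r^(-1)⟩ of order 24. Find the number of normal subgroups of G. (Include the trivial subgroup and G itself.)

9

G has 34 subgroups. Checking conjugation-invariance by order — order 1: 1/1 normal; order 2: 1/13 normal; order 3: 1/1 normal; order 4: 1/7 normal; order 6: 1/5 normal; order 8: 0/3 normal; order 12: 3/3 normal; order 24: 1/1 normal.
Total normal subgroups: 9.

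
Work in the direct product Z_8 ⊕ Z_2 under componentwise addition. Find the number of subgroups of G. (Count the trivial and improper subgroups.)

|G| = 16, so by Lagrange every subgroup order divides 16. Divisors: 1, 2, 4, 8, 16.
Subgroups by order — order 1: 1; order 2: 3; order 4: 3; order 8: 3; order 16: 1.
Total: 1 + 3 + 3 + 3 + 1 = 11.

11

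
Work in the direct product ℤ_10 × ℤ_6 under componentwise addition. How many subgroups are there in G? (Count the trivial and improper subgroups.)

20

|G| = 60, so by Lagrange every subgroup order divides 60. Divisors: 1, 2, 3, 4, 5, 6, 10, 12, 15, 20, 30, 60.
Subgroups by order — order 1: 1; order 2: 3; order 3: 1; order 4: 1; order 5: 1; order 6: 3; order 10: 3; order 12: 1; order 15: 1; order 20: 1; order 30: 3; order 60: 1.
Total: 1 + 3 + 1 + 1 + 1 + 3 + 3 + 1 + 1 + 1 + 3 + 1 = 20.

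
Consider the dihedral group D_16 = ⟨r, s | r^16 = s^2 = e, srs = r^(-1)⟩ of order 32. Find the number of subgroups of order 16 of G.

|G| = 32 and 16 | 32, so subgroups of order 16 are possible by Lagrange.
The subgroups of order 16 are: {e, r, r^2, r^3, r^4, r^5, r^6, r^7, r^8, r^9, r^10, r^11, r^12, r^13, r^14, r^15}; {e, r^2, r^4, r^6, r^8, r^10, r^12, r^14, s, r^2s, r^4s, r^6s, r^8s, r^10s, r^12s, r^14s}; {e, r^2, r^4, r^6, r^8, r^10, r^12, r^14, rs, r^3s, r^5s, r^7s, r^9s, r^11s, r^13s, r^15s}.
So G has 3 subgroups of order 16.

3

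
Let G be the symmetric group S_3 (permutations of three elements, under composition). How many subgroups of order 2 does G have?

|G| = 6 and 2 | 6, so subgroups of order 2 are possible by Lagrange.
The subgroups of order 2 are: {e, (1 2)}; {e, (1 3)}; {e, (2 3)}.
So G has 3 subgroups of order 2.

3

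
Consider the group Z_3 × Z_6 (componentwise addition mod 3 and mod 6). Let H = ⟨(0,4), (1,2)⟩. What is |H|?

9

|⟨(0,4)⟩| = 3 and |⟨(1,2)⟩| = 3, so |H| is a multiple of lcm(3, 3) = 3 and divides |G| = 18.
Closing under the operation: H = {(0,0), (0,2), (0,4), (1,0), (1,2), (1,4), (2,0), (2,2), (2,4)}, so |H| = 9.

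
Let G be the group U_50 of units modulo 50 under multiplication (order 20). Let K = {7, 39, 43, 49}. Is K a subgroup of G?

No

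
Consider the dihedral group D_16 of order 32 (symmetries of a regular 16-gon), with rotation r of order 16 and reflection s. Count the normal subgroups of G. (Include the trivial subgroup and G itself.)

8

G has 36 subgroups. Checking conjugation-invariance by order — order 1: 1/1 normal; order 2: 1/17 normal; order 4: 1/9 normal; order 8: 1/5 normal; order 16: 3/3 normal; order 32: 1/1 normal.
Total normal subgroups: 8.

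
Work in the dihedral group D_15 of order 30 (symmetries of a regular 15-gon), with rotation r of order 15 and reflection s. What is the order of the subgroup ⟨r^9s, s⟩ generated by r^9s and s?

|⟨r^9s⟩| = 2 and |⟨s⟩| = 2, so |H| is a multiple of lcm(2, 2) = 2 and divides |G| = 30.
Closing under the operation: H = {e, r^3, r^6, r^9, r^12, s, r^3s, r^6s, r^9s, r^12s}, so |H| = 10.

10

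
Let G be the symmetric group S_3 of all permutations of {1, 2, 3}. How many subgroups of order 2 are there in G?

|G| = 6 and 2 | 6, so subgroups of order 2 are possible by Lagrange.
The subgroups of order 2 are: {e, (1 2)}; {e, (1 3)}; {e, (2 3)}.
So G has 3 subgroups of order 2.

3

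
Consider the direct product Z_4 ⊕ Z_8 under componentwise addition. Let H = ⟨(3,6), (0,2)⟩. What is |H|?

16

|⟨(3,6)⟩| = 4 and |⟨(0,2)⟩| = 4, so |H| is a multiple of lcm(4, 4) = 4 and divides |G| = 32.
Closing under the operation: H = {(0,0), (0,2), (0,4), (0,6), (1,0), (1,2), (1,4), (1,6), (2,0), (2,2), (2,4), (2,6), (3,0), (3,2), (3,4), (3,6)}, so |H| = 16.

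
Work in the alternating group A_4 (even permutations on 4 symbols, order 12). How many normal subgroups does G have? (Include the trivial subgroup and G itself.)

G has 10 subgroups. Checking conjugation-invariance by order — order 1: 1/1 normal; order 2: 0/3 normal; order 3: 0/4 normal; order 4: 1/1 normal; order 12: 1/1 normal.
Total normal subgroups: 3.

3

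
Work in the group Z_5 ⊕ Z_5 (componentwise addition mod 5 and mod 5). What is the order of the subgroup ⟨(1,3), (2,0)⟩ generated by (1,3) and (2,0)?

25

|⟨(1,3)⟩| = 5 and |⟨(2,0)⟩| = 5, so |H| is a multiple of lcm(5, 5) = 5 and divides |G| = 25.
Closing {(1,3), (2,0)} under the group operation gives all of G, so |H| = 25.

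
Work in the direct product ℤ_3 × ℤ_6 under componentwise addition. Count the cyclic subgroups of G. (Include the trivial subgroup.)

10

A cyclic subgroup of order d is generated by each of its φ(d) elements of order d, so the cyclic subgroups of order d number (#elements of order d)/φ(d).
Cyclic subgroups by order — order 1: 1; order 2: 1; order 3: 4; order 6: 4.
Total: 10.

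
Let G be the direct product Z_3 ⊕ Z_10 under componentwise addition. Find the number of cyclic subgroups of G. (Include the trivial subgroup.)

A cyclic subgroup of order d is generated by each of its φ(d) elements of order d, so the cyclic subgroups of order d number (#elements of order d)/φ(d).
Cyclic subgroups by order — order 1: 1; order 2: 1; order 3: 1; order 5: 1; order 6: 1; order 10: 1; order 15: 1; order 30: 1.
Total: 8.

8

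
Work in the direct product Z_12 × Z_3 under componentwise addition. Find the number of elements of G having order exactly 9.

0

An element (a,b) has order lcm(ord(a), ord(b)); count pairs with lcm equal to 9.
Enumerating gives 0 such elements.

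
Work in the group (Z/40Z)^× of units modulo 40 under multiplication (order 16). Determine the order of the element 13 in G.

4

Compute successive powers of 13 mod 40: 13, 9, 37, 1; 13^4 ≡ 1 (mod 40).
So |⟨13⟩| = 4.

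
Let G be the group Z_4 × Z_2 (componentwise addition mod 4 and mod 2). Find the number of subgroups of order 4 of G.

|G| = 8 and 4 | 8, so subgroups of order 4 are possible by Lagrange.
The subgroups of order 4 are: {(0,0), (0,1), (2,0), (2,1)}; {(0,0), (1,0), (2,0), (3,0)}; {(0,0), (1,1), (2,0), (3,1)}.
So G has 3 subgroups of order 4.

3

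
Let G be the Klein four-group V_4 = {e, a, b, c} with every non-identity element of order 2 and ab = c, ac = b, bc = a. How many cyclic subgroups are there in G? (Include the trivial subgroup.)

4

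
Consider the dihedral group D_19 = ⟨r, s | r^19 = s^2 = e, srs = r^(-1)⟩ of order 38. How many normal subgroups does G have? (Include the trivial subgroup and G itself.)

3

G has 22 subgroups. Checking conjugation-invariance by order — order 1: 1/1 normal; order 2: 0/19 normal; order 19: 1/1 normal; order 38: 1/1 normal.
Total normal subgroups: 3.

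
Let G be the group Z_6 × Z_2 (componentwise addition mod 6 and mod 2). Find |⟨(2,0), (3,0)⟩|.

6

|⟨(2,0)⟩| = 3 and |⟨(3,0)⟩| = 2, so |H| is a multiple of lcm(3, 2) = 6 and divides |G| = 12.
Closing under the operation: H = {(0,0), (1,0), (2,0), (3,0), (4,0), (5,0)}, so |H| = 6.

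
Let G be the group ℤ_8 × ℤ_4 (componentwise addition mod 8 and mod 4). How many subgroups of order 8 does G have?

7

|G| = 32 and 8 | 32, so subgroups of order 8 are possible by Lagrange.
The subgroups of order 8 are: {(0,0), (0,1), (0,2), (0,3), (4,0), (4,1), (4,2), (4,3)}; {(0,0), (0,2), (2,0), (2,2), (4,0), (4,2), (6,0), (6,2)}; {(0,0), (0,2), (2,1), (2,3), (4,0), (4,2), (6,1), (6,3)}; {(0,0), (1,0), (2,0), (3,0), (4,0), (5,0), (6,0), (7,0)}; … (7 in all).
So G has 7 subgroups of order 8.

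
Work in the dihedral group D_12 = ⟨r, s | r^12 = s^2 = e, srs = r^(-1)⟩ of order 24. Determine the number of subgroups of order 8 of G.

3

|G| = 24 and 8 | 24, so subgroups of order 8 are possible by Lagrange.
The subgroups of order 8 are: {e, r^3, r^6, r^9, rs, r^4s, r^7s, r^10s}; {e, r^3, r^6, r^9, r^2s, r^5s, r^8s, r^11s}; {e, r^3, r^6, r^9, s, r^3s, r^6s, r^9s}.
So G has 3 subgroups of order 8.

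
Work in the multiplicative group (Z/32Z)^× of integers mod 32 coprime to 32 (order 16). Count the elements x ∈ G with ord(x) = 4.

4

The elements of order 4 are: 7, 9, 23, 25.
That's 4.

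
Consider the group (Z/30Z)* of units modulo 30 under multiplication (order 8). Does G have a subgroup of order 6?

No

6 does not divide |G| = 8, so by Lagrange no subgroup of order 6 exists.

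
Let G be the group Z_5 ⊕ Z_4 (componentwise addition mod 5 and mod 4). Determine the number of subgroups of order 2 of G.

|G| = 20 and 2 | 20, so subgroups of order 2 are possible by Lagrange.
The subgroups of order 2 are: {(0,0), (0,2)}.
So G has 1 subgroup of order 2.

1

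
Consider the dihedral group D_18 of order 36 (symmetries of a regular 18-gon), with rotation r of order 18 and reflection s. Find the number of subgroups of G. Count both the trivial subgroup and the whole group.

|G| = 36, so by Lagrange every subgroup order divides 36. Divisors: 1, 2, 3, 4, 6, 9, 12, 18, 36.
Subgroups by order — order 1: 1; order 2: 19; order 3: 1; order 4: 9; order 6: 7; order 9: 1; order 12: 3; order 18: 3; order 36: 1.
Total: 1 + 19 + 1 + 9 + 7 + 1 + 3 + 3 + 1 = 45.

45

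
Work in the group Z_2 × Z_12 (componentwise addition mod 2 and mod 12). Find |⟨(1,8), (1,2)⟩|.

|⟨(1,8)⟩| = 6 and |⟨(1,2)⟩| = 6, so |H| is a multiple of lcm(6, 6) = 6 and divides |G| = 24.
Closing under the operation: H = {(0,0), (0,2), (0,4), (0,6), (0,8), (0,10), (1,0), (1,2), (1,4), (1,6), (1,8), (1,10)}, so |H| = 12.

12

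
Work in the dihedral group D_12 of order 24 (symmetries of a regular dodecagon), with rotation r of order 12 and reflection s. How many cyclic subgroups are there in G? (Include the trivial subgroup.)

Group the elements of G by the cyclic subgroup they generate; each cyclic subgroup of order d accounts for φ(d) elements.
Cyclic subgroups by order — order 1: 1; order 2: 13; order 3: 1; order 4: 1; order 6: 1; order 12: 1.
Total: 18.

18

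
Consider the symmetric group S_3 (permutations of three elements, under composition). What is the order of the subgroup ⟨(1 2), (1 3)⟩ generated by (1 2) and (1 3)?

6

|⟨(1 2)⟩| = 2 and |⟨(1 3)⟩| = 2, so |H| is a multiple of lcm(2, 2) = 2 and divides |G| = 6.
Closing {(1 2), (1 3)} under the group operation gives all of G, so |H| = 6.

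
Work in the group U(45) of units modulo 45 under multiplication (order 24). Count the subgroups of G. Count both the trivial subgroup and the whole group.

|G| = 24, so by Lagrange every subgroup order divides 24. Divisors: 1, 2, 3, 4, 6, 8, 12, 24.
Subgroups by order — order 1: 1; order 2: 3; order 3: 1; order 4: 3; order 6: 3; order 8: 1; order 12: 3; order 24: 1.
Total: 1 + 3 + 1 + 3 + 3 + 1 + 3 + 1 = 16.

16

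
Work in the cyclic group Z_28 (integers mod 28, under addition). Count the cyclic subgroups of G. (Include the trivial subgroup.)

Group the elements of G by the cyclic subgroup they generate; each cyclic subgroup of order d accounts for φ(d) elements.
Cyclic subgroups by order — order 1: 1; order 2: 1; order 4: 1; order 7: 1; order 14: 1; order 28: 1.
Total: 6.

6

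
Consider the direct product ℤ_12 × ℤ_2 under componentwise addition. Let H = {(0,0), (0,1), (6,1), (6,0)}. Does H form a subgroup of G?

Yes

|H| = 4 divides |G| = 24, consistent with Lagrange.
H contains the identity, every element's inverse is in H, and H is closed under +: it is a subgroup.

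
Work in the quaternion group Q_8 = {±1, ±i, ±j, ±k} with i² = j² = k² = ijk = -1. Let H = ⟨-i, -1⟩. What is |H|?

4

|⟨-i⟩| = 4 and |⟨-1⟩| = 2, so |H| is a multiple of lcm(4, 2) = 4 and divides |G| = 8.
Closing under the operation: H = {1, -1, i, -i}, so |H| = 4.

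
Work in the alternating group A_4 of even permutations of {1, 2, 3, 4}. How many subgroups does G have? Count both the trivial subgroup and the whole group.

10

|G| = 12, so by Lagrange every subgroup order divides 12. Divisors: 1, 2, 3, 4, 6, 12.
Subgroups by order — order 1: 1; order 2: 3; order 3: 4; order 4: 1; order 6: 0; order 12: 1.
Total: 1 + 3 + 4 + 1 + 0 + 1 = 10.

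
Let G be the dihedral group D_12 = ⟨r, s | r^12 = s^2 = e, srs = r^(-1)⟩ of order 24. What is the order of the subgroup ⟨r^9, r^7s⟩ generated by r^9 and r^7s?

8

|⟨r^9⟩| = 4 and |⟨r^7s⟩| = 2, so |H| is a multiple of lcm(4, 2) = 4 and divides |G| = 24.
Closing under the operation: H = {e, r^3, r^6, r^9, rs, r^4s, r^7s, r^10s}, so |H| = 8.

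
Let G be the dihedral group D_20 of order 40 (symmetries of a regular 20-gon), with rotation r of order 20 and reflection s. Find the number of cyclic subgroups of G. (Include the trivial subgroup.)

Each element a generates a cyclic subgroup ⟨a⟩; distinct elements may generate the same one (a cyclic group of order d has φ(d) generators).
Cyclic subgroups by order — order 1: 1; order 2: 21; order 4: 1; order 5: 1; order 10: 1; order 20: 1.
Total: 26.

26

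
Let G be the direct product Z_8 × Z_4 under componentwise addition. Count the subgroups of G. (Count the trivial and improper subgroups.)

22

|G| = 32, so by Lagrange every subgroup order divides 32. Divisors: 1, 2, 4, 8, 16, 32.
Subgroups by order — order 1: 1; order 2: 3; order 4: 7; order 8: 7; order 16: 3; order 32: 1.
Total: 1 + 3 + 7 + 7 + 3 + 1 = 22.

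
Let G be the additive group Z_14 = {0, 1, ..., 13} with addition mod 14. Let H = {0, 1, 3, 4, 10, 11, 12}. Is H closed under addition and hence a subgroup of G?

1 ∈ H but its inverse 13 ∉ H, so H is not a subgroup.

No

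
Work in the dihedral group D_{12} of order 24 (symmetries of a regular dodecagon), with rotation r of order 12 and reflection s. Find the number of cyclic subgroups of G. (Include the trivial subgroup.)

Each element a generates a cyclic subgroup ⟨a⟩; distinct elements may generate the same one (a cyclic group of order d has φ(d) generators).
Cyclic subgroups by order — order 1: 1; order 2: 13; order 3: 1; order 4: 1; order 6: 1; order 12: 1.
Total: 18.

18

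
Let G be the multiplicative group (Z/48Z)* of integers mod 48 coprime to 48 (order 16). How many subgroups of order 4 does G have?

11

|G| = 16 and 4 | 16, so subgroups of order 4 are possible by Lagrange.
The subgroups of order 4 are: {1, 11, 25, 35}; {1, 13, 25, 37}; {1, 7, 17, 23}; {1, 17, 25, 41}; … (11 in all).
So G has 11 subgroups of order 4.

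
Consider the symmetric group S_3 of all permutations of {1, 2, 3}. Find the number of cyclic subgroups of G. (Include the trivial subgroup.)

5

Group the elements of G by the cyclic subgroup they generate; each cyclic subgroup of order d accounts for φ(d) elements.
Cyclic subgroups by order — order 1: 1; order 2: 3; order 3: 1.
Total: 5.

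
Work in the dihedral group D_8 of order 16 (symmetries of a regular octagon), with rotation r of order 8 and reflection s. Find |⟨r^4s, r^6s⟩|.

|⟨r^4s⟩| = 2 and |⟨r^6s⟩| = 2, so |H| is a multiple of lcm(2, 2) = 2 and divides |G| = 16.
Closing under the operation: H = {e, r^2, r^4, r^6, s, r^2s, r^4s, r^6s}, so |H| = 8.

8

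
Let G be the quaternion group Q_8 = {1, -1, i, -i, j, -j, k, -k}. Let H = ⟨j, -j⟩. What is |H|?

4

|⟨j⟩| = 4 and |⟨-j⟩| = 4, so |H| is a multiple of lcm(4, 4) = 4 and divides |G| = 8.
Closing under the operation: H = {1, -1, j, -j}, so |H| = 4.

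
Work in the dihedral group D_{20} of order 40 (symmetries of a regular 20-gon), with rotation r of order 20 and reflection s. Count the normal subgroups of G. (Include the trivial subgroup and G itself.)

9

G has 48 subgroups. Checking conjugation-invariance by order — order 1: 1/1 normal; order 2: 1/21 normal; order 4: 1/11 normal; order 5: 1/1 normal; order 8: 0/5 normal; order 10: 1/5 normal; order 20: 3/3 normal; order 40: 1/1 normal.
Total normal subgroups: 9.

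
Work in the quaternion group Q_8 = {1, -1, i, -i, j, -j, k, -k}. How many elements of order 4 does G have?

6

The elements of order 4 are: i, -i, j, -j, k, -k.
That's 6.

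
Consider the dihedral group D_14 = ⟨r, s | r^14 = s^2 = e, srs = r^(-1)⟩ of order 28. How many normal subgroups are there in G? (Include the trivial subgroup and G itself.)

G has 28 subgroups. Checking conjugation-invariance by order — order 1: 1/1 normal; order 2: 1/15 normal; order 4: 0/7 normal; order 7: 1/1 normal; order 14: 3/3 normal; order 28: 1/1 normal.
Total normal subgroups: 7.

7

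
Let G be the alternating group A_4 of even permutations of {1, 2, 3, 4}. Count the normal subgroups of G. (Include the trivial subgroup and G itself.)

G has 10 subgroups. Checking conjugation-invariance by order — order 1: 1/1 normal; order 2: 0/3 normal; order 3: 0/4 normal; order 4: 1/1 normal; order 12: 1/1 normal.
Total normal subgroups: 3.

3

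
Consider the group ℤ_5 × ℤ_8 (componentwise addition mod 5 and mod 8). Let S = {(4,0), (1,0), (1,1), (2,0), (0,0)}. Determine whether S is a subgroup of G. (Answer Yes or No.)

No

(1,1) ∈ S but its inverse (4,7) ∉ S, so S is not a subgroup.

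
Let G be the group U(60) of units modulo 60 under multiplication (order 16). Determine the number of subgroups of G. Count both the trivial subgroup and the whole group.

|G| = 16, so by Lagrange every subgroup order divides 16. Divisors: 1, 2, 4, 8, 16.
Subgroups by order — order 1: 1; order 2: 7; order 4: 11; order 8: 7; order 16: 1.
Total: 1 + 7 + 11 + 7 + 1 = 27.

27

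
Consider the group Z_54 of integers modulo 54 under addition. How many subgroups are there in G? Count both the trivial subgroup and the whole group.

8

Subgroups of the cyclic group Z_54 correspond bijectively to divisors of 54.
Divisors of 54: 1, 2, 3, 6, 9, 18, 27, 54.
So Z_54 has 8 subgroups.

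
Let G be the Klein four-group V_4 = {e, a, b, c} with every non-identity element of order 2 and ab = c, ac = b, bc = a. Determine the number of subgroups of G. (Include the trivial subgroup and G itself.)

|G| = 4, so by Lagrange every subgroup order divides 4. Divisors: 1, 2, 4.
Subgroups by order — order 1: 1; order 2: 3; order 4: 1.
Total: 1 + 3 + 1 = 5.

5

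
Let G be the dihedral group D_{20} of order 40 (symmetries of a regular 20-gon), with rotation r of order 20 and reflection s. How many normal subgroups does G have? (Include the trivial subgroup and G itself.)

9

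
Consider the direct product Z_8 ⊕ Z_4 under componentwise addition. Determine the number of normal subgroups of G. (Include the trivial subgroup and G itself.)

22

G is abelian, so every subgroup is normal.
G has 22 subgroups in total, hence 22 normal subgroups.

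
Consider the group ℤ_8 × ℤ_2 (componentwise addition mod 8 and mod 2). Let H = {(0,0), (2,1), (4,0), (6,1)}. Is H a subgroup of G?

Yes

|H| = 4 divides |G| = 16, consistent with Lagrange.
H contains the identity, every element's inverse is in H, and H is closed under +: it is a subgroup.
In fact H = ⟨(6,1)⟩.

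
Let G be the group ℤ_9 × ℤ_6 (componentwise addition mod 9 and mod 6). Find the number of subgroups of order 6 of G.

4

|G| = 54 and 6 | 54, so subgroups of order 6 are possible by Lagrange.
The subgroups of order 6 are: {(0,0), (0,1), (0,2), (0,3), (0,4), (0,5)}; {(0,0), (0,3), (3,0), (3,3), (6,0), (6,3)}; {(0,0), (0,3), (3,1), (3,4), (6,2), (6,5)}; {(0,0), (0,3), (3,2), (3,5), (6,1), (6,4)}.
So G has 4 subgroups of order 6.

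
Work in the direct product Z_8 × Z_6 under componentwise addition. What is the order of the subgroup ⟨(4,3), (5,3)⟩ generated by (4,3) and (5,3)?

16

|⟨(4,3)⟩| = 2 and |⟨(5,3)⟩| = 8, so |H| is a multiple of lcm(2, 8) = 8 and divides |G| = 48.
Closing under the operation: H = {(0,0), (0,3), (1,0), (1,3), (2,0), (2,3), (3,0), (3,3), (4,0), (4,3), (5,0), (5,3), (6,0), (6,3), (7,0), (7,3)}, so |H| = 16.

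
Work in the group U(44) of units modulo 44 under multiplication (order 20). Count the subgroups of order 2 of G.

3

|G| = 20 and 2 | 20, so subgroups of order 2 are possible by Lagrange.
The subgroups of order 2 are: {1, 21}; {1, 23}; {1, 43}.
So G has 3 subgroups of order 2.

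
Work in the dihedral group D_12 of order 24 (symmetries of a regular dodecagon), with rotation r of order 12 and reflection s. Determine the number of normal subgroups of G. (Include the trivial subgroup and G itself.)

G has 34 subgroups. Checking conjugation-invariance by order — order 1: 1/1 normal; order 2: 1/13 normal; order 3: 1/1 normal; order 4: 1/7 normal; order 6: 1/5 normal; order 8: 0/3 normal; order 12: 3/3 normal; order 24: 1/1 normal.
Total normal subgroups: 9.

9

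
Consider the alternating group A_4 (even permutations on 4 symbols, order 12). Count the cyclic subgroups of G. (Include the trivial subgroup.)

Each element a generates a cyclic subgroup ⟨a⟩; distinct elements may generate the same one (a cyclic group of order d has φ(d) generators).
Cyclic subgroups by order — order 1: 1; order 2: 3; order 3: 4.
Total: 8.

8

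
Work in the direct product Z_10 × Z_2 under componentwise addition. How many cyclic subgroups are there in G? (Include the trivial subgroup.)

Each element a generates a cyclic subgroup ⟨a⟩; distinct elements may generate the same one (a cyclic group of order d has φ(d) generators).
Cyclic subgroups by order — order 1: 1; order 2: 3; order 5: 1; order 10: 3.
Total: 8.

8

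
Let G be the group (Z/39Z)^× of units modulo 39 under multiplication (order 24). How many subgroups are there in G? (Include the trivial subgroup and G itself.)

16

|G| = 24, so by Lagrange every subgroup order divides 24. Divisors: 1, 2, 3, 4, 6, 8, 12, 24.
Subgroups by order — order 1: 1; order 2: 3; order 3: 1; order 4: 3; order 6: 3; order 8: 1; order 12: 3; order 24: 1.
Total: 1 + 3 + 1 + 3 + 3 + 1 + 3 + 1 = 16.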